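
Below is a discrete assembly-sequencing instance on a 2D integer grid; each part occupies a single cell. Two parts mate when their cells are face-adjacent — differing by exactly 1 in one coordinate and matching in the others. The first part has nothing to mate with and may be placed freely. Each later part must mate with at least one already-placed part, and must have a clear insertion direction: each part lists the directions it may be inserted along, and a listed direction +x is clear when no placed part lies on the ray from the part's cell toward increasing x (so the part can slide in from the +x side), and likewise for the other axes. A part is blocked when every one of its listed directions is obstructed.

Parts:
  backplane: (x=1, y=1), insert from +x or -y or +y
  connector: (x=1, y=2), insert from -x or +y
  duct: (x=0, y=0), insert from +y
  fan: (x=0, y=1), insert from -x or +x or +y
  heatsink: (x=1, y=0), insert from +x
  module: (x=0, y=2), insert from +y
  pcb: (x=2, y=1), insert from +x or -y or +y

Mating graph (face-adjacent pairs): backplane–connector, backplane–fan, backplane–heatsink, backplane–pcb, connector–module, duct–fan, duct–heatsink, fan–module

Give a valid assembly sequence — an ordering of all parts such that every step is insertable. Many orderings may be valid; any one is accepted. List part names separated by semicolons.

backplane; connector; heatsink; duct; module; pcb; fan

1. backplane@(1, 1) [+x clear] — {backplane}
2. connector@(1, 2) [-x clear] — {backplane, connector}
3. heatsink@(1, 0) [+x clear] — {backplane, connector, heatsink}
4. duct@(0, 0) [+y clear] — {backplane, connector, duct, heatsink}
5. module@(0, 2) [+y clear] — {backplane, connector, duct, heatsink, module}
6. pcb@(2, 1) [+x clear] — {backplane, connector, duct, heatsink, module, pcb}
7. fan@(0, 1) [-x clear] — {backplane, connector, duct, fan, heatsink, module, pcb}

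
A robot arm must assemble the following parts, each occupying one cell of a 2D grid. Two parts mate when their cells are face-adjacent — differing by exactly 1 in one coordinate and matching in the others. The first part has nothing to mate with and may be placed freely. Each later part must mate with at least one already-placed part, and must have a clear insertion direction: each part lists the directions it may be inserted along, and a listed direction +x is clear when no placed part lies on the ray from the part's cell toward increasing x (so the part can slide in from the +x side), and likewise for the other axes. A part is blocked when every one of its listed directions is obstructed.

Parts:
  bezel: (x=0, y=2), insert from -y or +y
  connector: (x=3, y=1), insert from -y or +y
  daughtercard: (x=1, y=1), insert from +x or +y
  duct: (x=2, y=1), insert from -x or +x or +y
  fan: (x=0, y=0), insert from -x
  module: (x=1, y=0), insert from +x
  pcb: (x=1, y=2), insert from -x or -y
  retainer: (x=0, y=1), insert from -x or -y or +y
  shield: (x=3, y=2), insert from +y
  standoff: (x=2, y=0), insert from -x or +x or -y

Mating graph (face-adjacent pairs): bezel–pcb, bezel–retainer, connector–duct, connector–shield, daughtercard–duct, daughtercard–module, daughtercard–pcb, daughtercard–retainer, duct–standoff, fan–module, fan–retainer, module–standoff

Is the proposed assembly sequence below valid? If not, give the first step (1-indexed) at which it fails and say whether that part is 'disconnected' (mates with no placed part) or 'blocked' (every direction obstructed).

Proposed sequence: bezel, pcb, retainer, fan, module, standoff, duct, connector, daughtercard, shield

1. bezel@(0, 2) [-y clear] — {bezel}
2. pcb@(1, 2) [-y clear] — {bezel, pcb}
3. retainer@(0, 1) [-x clear] — {bezel, pcb, retainer}
4. fan@(0, 0) [-x clear] — {bezel, fan, pcb, retainer}
5. module@(1, 0) [+x clear] — {bezel, fan, module, pcb, retainer}
6. standoff@(2, 0) [+x clear] — {bezel, fan, module, pcb, retainer, standoff}
7. duct@(2, 1) [+x clear] — {bezel, duct, fan, module, pcb, retainer, standoff}
8. connector@(3, 1) [-y clear] — {bezel, connector, duct, fan, module, pcb, retainer, standoff}
9. daughtercard@(1, 1) — +x/+y all obstructed ⇒ blocked

Invalid at step 9 (blocked)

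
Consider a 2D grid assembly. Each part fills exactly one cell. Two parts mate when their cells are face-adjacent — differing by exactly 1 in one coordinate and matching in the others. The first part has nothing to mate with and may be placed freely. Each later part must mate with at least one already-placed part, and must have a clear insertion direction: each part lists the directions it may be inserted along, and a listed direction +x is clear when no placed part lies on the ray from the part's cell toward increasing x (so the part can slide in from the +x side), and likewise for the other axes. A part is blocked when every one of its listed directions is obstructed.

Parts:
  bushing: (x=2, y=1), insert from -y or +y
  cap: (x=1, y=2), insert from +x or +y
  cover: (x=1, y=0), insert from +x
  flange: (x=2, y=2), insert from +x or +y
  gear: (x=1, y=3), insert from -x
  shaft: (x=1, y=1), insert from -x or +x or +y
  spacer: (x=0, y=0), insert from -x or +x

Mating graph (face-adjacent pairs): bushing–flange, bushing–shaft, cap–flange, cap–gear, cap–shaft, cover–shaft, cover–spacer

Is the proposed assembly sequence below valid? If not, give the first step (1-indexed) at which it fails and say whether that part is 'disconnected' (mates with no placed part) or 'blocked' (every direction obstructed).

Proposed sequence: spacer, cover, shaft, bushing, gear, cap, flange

1. spacer@(0, 0) [-x clear] — {spacer}
2. cover@(1, 0) [+x clear] — {cover, spacer}
3. shaft@(1, 1) [-x clear] — {cover, shaft, spacer}
4. bushing@(2, 1) [-y clear] — {bushing, cover, shaft, spacer}
5. gear@(1, 3) — no placed neighbour ⇒ disconnected

Invalid at step 5 (disconnected)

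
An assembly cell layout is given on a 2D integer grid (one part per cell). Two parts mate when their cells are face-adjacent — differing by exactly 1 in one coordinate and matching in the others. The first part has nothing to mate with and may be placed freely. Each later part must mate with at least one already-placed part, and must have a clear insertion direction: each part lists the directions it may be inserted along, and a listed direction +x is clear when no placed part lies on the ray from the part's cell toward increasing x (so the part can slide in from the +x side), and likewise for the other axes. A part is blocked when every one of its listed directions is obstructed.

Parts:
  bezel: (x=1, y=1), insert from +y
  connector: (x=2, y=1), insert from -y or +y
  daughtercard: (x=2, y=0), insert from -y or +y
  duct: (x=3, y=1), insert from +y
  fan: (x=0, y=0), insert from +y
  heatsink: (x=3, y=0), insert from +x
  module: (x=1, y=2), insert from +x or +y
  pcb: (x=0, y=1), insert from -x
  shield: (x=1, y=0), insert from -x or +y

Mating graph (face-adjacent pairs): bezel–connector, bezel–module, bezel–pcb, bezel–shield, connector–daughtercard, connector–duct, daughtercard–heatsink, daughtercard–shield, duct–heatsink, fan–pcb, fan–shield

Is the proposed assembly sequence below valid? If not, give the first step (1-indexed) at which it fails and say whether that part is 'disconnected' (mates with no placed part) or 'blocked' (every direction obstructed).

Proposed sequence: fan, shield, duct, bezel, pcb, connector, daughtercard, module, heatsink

Invalid at step 3 (disconnected)

1. fan@(0, 0) [+y clear] — {fan}
2. shield@(1, 0) [+y clear] — {fan, shield}
3. duct@(3, 1) — no placed neighbour ⇒ disconnected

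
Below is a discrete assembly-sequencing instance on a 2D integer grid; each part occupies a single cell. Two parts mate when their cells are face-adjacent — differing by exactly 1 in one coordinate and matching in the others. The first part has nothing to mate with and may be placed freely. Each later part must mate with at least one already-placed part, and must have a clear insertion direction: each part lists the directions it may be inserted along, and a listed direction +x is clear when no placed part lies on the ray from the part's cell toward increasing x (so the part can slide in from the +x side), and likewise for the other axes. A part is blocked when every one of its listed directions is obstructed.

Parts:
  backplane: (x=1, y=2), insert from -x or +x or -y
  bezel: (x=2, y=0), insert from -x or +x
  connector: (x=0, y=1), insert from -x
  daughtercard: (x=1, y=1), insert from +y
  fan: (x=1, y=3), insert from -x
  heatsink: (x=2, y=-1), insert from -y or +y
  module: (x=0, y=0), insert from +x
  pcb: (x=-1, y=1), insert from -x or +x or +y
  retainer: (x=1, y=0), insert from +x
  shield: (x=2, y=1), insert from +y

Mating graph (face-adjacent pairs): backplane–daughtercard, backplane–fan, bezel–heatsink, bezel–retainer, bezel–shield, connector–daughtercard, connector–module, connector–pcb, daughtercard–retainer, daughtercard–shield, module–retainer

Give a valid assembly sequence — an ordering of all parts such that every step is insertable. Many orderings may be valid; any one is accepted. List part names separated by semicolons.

module; retainer; bezel; daughtercard; heatsink; shield; backplane; connector; fan; pcb

1. module@(0, 0) [+x clear] — {module}
2. retainer@(1, 0) [+x clear] — {module, retainer}
3. bezel@(2, 0) [+x clear] — {bezel, module, retainer}
4. daughtercard@(1, 1) [+y clear] — {bezel, daughtercard, module, retainer}
5. heatsink@(2, -1) [-y clear] — {bezel, daughtercard, heatsink, module, retainer}
6. shield@(2, 1) [+y clear] — {bezel, daughtercard, heatsink, module, retainer, shield}
7. backplane@(1, 2) [-x clear] — {backplane, bezel, daughtercard, heatsink, module, retainer, shield}
8. connector@(0, 1) [-x clear] — {backplane, bezel, connector, daughtercard, heatsink, module, retainer, shield}
9. fan@(1, 3) [-x clear] — {backplane, bezel, connector, daughtercard, fan, heatsink, module, retainer, shield}
10. pcb@(-1, 1) [-x clear] — {backplane, bezel, connector, daughtercard, fan, heatsink, module, pcb, retainer, shield}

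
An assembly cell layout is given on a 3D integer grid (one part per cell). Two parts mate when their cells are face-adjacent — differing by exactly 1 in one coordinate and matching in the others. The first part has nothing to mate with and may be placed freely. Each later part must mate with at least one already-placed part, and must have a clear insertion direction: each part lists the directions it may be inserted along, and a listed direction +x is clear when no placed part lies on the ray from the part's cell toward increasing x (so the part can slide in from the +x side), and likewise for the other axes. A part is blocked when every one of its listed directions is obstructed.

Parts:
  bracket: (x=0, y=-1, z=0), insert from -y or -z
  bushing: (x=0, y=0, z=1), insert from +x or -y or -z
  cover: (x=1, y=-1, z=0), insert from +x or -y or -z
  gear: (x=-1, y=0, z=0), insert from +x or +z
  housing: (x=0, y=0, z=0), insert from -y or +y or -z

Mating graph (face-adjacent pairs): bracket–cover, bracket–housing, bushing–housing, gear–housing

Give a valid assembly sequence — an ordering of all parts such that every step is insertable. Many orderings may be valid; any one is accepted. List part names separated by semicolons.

bushing; housing; bracket; cover; gear

1. bushing@(0, 0, 1) [+x clear] — {bushing}
2. housing@(0, 0, 0) [-y clear] — {bushing, housing}
3. bracket@(0, -1, 0) [-y clear] — {bracket, bushing, housing}
4. cover@(1, -1, 0) [+x clear] — {bracket, bushing, cover, housing}
5. gear@(-1, 0, 0) [+z clear] — {bracket, bushing, cover, gear, housing}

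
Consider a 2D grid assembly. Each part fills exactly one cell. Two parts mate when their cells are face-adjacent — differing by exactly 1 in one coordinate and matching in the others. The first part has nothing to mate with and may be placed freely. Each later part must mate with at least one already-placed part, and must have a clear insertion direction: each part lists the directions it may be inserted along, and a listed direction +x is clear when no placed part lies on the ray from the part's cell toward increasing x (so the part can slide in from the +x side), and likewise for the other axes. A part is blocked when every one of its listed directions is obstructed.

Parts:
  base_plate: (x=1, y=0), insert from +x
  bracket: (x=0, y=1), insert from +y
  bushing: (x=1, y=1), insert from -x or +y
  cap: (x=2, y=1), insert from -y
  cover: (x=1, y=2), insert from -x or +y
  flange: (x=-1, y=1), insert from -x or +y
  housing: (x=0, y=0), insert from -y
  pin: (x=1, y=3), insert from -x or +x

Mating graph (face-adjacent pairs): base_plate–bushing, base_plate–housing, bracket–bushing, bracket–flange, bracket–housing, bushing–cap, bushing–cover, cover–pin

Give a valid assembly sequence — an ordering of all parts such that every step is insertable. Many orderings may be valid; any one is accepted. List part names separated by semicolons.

1. cover@(1, 2) [-x clear] — {cover}
2. pin@(1, 3) [-x clear] — {cover, pin}
3. bushing@(1, 1) [-x clear] — {bushing, cover, pin}
4. base_plate@(1, 0) [+x clear] — {base_plate, bushing, cover, pin}
5. housing@(0, 0) [-y clear] — {base_plate, bushing, cover, housing, pin}
6. bracket@(0, 1) [+y clear] — {base_plate, bracket, bushing, cover, housing, pin}
7. flange@(-1, 1) [-x clear] — {base_plate, bracket, bushing, cover, flange, housing, pin}
8. cap@(2, 1) [-y clear] — {base_plate, bracket, bushing, cap, cover, flange, housing, pin}

cover; pin; bushing; base_plate; housing; bracket; flange; cap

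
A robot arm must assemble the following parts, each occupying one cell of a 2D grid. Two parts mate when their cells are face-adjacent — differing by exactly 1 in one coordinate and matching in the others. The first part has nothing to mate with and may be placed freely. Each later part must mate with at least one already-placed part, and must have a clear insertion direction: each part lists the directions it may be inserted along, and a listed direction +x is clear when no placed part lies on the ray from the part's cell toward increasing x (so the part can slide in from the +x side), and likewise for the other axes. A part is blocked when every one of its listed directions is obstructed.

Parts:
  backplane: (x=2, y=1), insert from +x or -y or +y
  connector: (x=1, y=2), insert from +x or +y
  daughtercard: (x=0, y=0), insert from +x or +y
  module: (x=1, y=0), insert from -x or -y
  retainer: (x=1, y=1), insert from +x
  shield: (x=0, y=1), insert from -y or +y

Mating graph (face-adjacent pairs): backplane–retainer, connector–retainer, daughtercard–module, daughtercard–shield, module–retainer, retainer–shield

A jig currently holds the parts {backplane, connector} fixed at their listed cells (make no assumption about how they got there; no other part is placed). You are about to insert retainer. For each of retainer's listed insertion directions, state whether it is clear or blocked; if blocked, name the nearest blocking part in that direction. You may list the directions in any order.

+x: nearest on ray is backplane@(2, 1) ⇒ blocked

+x: blocked by backplane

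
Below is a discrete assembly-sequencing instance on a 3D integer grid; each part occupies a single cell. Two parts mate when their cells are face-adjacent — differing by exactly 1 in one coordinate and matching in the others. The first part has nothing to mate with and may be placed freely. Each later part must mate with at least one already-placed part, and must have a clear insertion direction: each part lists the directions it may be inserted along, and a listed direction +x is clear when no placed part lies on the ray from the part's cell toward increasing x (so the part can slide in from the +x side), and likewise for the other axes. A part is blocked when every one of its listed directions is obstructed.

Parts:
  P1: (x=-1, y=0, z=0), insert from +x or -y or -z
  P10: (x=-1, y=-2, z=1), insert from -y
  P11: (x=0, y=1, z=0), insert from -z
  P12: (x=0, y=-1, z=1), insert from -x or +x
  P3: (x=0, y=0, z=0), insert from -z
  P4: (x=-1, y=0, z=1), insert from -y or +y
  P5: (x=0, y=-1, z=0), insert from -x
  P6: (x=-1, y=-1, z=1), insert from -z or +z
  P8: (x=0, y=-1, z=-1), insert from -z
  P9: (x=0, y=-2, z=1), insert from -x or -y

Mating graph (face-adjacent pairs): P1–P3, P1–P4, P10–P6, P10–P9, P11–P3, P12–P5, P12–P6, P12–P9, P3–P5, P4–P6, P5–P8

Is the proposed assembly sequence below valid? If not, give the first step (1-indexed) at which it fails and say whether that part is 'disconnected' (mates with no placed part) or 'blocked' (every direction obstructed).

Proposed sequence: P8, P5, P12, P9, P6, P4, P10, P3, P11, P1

1. P8@(0, -1, -1) [-z clear] — {P8}
2. P5@(0, -1, 0) [-x clear] — {P5, P8}
3. P12@(0, -1, 1) [-x clear] — {P12, P5, P8}
4. P9@(0, -2, 1) [-x clear] — {P12, P5, P8, P9}
5. P6@(-1, -1, 1) [-z clear] — {P12, P5, P6, P8, P9}
6. P4@(-1, 0, 1) [+y clear] — {P12, P4, P5, P6, P8, P9}
7. P10@(-1, -2, 1) [-y clear] — {P10, P12, P4, P5, P6, P8, P9}
8. P3@(0, 0, 0) [-z clear] — {P10, P12, P3, P4, P5, P6, P8, P9}
9. P11@(0, 1, 0) [-z clear] — {P10, P11, P12, P3, P4, P5, P6, P8, P9}
10. P1@(-1, 0, 0) [-y clear] — {P1, P10, P11, P12, P3, P4, P5, P6, P8, P9}

Valid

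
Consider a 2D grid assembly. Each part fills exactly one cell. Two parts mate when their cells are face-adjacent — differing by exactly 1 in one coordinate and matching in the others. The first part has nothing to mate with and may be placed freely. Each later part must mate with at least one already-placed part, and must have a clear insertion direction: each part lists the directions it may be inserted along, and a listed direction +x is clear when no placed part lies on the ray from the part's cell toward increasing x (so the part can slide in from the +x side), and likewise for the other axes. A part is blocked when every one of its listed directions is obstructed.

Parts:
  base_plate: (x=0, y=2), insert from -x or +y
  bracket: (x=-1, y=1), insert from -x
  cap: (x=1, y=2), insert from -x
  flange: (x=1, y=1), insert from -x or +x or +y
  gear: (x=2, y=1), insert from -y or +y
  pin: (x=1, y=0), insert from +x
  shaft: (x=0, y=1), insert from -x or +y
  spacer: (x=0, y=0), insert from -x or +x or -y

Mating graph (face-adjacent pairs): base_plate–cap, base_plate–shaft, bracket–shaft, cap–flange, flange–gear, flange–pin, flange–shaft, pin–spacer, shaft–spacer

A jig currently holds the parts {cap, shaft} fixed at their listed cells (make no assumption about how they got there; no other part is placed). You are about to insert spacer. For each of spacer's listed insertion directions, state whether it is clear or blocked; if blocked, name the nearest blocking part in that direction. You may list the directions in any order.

+x: clear; -x: clear; -y: clear

-x: ray from spacer(0, 0) has no placed part ⇒ clear
+x: ray from spacer(0, 0) has no placed part ⇒ clear
-y: ray from spacer(0, 0) has no placed part ⇒ clear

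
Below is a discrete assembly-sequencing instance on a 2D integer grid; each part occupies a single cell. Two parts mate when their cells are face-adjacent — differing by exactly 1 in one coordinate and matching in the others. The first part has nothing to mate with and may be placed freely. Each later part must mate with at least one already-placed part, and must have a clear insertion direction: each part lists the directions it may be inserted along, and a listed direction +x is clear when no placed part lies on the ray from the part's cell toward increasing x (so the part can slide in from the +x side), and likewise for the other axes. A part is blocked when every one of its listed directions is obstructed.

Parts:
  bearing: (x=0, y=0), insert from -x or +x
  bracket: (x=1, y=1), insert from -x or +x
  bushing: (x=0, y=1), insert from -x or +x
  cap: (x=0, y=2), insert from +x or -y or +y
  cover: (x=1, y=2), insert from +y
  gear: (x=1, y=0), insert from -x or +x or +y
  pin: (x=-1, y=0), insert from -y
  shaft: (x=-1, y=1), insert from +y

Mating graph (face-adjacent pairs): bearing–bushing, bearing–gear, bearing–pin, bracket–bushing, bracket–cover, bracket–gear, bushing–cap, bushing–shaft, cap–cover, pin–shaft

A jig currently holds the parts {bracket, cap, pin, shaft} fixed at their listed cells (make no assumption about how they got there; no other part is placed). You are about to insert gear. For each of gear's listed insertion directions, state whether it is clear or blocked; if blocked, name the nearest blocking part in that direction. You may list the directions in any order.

-x: nearest on ray is pin@(-1, 0) ⇒ blocked
+x: ray from gear(1, 0) has no placed part ⇒ clear
+y: nearest on ray is bracket@(1, 1) ⇒ blocked

+x: clear; +y: blocked by bracket; -x: blocked by pin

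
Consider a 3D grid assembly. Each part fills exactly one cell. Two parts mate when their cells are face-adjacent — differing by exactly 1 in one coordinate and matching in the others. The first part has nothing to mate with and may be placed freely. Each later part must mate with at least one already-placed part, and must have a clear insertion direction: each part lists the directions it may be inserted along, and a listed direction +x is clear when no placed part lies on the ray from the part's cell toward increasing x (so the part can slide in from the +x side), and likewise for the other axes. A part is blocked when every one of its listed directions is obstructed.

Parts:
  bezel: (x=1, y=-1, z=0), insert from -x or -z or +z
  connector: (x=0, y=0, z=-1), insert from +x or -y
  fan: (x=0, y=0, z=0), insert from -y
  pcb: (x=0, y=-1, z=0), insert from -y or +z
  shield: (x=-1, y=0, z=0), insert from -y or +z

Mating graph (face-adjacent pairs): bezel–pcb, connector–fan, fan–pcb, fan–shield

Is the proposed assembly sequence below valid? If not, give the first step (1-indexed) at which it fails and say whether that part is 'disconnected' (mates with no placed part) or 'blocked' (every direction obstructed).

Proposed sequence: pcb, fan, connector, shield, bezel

Invalid at step 2 (blocked)

1. pcb@(0, -1, 0) [-y clear] — {pcb}
2. fan@(0, 0, 0) — -y all obstructed ⇒ blocked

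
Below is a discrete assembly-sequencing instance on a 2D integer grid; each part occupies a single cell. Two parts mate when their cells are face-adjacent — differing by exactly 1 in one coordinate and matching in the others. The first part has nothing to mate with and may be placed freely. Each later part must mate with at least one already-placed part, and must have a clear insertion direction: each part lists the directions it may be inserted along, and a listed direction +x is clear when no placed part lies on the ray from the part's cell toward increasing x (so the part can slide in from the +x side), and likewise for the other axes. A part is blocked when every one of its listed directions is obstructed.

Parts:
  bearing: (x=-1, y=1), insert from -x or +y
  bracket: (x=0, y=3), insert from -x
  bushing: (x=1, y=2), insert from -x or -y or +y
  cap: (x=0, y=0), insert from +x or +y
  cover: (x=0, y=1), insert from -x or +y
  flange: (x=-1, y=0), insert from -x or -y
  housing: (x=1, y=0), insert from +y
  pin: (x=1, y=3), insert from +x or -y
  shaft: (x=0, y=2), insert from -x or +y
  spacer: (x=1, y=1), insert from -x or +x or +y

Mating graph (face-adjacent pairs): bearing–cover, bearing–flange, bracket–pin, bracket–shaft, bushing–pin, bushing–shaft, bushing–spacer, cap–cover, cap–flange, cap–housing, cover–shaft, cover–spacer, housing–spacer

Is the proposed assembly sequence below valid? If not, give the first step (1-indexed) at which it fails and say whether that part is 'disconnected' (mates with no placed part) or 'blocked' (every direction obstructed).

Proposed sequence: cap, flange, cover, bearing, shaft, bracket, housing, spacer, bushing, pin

1. cap@(0, 0) [+x clear] — {cap}
2. flange@(-1, 0) [-x clear] — {cap, flange}
3. cover@(0, 1) [-x clear] — {cap, cover, flange}
4. bearing@(-1, 1) [-x clear] — {bearing, cap, cover, flange}
5. shaft@(0, 2) [-x clear] — {bearing, cap, cover, flange, shaft}
6. bracket@(0, 3) [-x clear] — {bearing, bracket, cap, cover, flange, shaft}
7. housing@(1, 0) [+y clear] — {bearing, bracket, cap, cover, flange, housing, shaft}
8. spacer@(1, 1) [+x clear] — {bearing, bracket, cap, cover, flange, housing, shaft, spacer}
9. bushing@(1, 2) [+y clear] — {bearing, bracket, bushing, cap, cover, flange, housing, shaft, spacer}
10. pin@(1, 3) [+x clear] — {bearing, bracket, bushing, cap, cover, flange, housing, pin, shaft, spacer}

Valid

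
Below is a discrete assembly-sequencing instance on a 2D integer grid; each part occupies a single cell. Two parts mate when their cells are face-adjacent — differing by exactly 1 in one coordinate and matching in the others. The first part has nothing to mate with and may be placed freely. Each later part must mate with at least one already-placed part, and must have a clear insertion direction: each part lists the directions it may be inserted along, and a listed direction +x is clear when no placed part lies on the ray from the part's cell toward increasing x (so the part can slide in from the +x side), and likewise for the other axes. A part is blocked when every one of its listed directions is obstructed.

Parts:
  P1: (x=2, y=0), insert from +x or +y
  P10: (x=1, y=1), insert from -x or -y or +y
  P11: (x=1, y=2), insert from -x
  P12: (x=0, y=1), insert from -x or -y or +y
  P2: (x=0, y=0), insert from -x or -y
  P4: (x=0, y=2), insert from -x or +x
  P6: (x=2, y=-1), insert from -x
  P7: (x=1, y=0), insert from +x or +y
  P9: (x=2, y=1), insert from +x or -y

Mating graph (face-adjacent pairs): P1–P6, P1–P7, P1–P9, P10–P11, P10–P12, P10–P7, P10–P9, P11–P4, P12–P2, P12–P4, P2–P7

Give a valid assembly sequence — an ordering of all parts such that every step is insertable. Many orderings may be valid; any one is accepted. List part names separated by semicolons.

P11; P10; P4; P12; P9; P2; P7; P1; P6

1. P11@(1, 2) [-x clear] — {P11}
2. P10@(1, 1) [-x clear] — {P10, P11}
3. P4@(0, 2) [-x clear] — {P10, P11, P4}
4. P12@(0, 1) [-x clear] — {P10, P11, P12, P4}
5. P9@(2, 1) [+x clear] — {P10, P11, P12, P4, P9}
6. P2@(0, 0) [-x clear] — {P10, P11, P12, P2, P4, P9}
7. P7@(1, 0) [+x clear] — {P10, P11, P12, P2, P4, P7, P9}
8. P1@(2, 0) [+x clear] — {P1, P10, P11, P12, P2, P4, P7, P9}
9. P6@(2, -1) [-x clear] — {P1, P10, P11, P12, P2, P4, P6, P7, P9}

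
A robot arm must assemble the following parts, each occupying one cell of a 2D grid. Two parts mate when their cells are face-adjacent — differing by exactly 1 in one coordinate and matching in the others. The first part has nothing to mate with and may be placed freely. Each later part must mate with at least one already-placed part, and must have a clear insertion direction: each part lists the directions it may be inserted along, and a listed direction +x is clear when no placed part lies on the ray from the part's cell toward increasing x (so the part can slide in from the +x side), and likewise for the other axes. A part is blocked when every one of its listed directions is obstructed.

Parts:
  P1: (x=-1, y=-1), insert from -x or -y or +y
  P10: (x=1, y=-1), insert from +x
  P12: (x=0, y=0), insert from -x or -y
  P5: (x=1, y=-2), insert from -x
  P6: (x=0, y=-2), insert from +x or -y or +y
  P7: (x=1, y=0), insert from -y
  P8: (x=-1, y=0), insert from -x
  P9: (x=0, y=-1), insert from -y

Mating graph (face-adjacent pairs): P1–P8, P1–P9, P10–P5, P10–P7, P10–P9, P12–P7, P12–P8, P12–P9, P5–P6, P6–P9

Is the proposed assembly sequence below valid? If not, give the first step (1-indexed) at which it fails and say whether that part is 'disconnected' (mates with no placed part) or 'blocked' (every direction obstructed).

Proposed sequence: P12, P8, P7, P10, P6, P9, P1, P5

Invalid at step 5 (disconnected)

1. P12@(0, 0) [-x clear] — {P12}
2. P8@(-1, 0) [-x clear] — {P12, P8}
3. P7@(1, 0) [-y clear] — {P12, P7, P8}
4. P10@(1, -1) [+x clear] — {P10, P12, P7, P8}
5. P6@(0, -2) — no placed neighbour ⇒ disconnected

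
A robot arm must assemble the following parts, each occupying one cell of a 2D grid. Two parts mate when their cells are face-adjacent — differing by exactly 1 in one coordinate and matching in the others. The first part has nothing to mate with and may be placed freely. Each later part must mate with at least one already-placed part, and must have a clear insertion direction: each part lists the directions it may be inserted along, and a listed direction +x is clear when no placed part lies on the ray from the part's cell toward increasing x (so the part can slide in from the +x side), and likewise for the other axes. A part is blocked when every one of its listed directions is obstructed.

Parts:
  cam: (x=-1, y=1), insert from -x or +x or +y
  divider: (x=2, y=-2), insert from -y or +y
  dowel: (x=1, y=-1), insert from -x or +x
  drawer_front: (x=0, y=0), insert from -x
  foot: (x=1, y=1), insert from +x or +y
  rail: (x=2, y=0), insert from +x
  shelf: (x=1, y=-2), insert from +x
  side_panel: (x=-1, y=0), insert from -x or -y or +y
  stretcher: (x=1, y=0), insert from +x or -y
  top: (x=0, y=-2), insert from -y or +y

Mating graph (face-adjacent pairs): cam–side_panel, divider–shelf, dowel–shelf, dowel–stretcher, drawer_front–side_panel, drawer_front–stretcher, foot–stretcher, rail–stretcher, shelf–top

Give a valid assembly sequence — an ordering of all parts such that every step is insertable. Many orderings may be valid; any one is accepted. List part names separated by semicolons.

1. stretcher@(1, 0) [+x clear] — {stretcher}
2. drawer_front@(0, 0) [-x clear] — {drawer_front, stretcher}
3. foot@(1, 1) [+x clear] — {drawer_front, foot, stretcher}
4. side_panel@(-1, 0) [-x clear] — {drawer_front, foot, side_panel, stretcher}
5. cam@(-1, 1) [-x clear] — {cam, drawer_front, foot, side_panel, stretcher}
6. rail@(2, 0) [+x clear] — {cam, drawer_front, foot, rail, side_panel, stretcher}
7. dowel@(1, -1) [-x clear] — {cam, dowel, drawer_front, foot, rail, side_panel, stretcher}
8. shelf@(1, -2) [+x clear] — {cam, dowel, drawer_front, foot, rail, shelf, side_panel, stretcher}
9. top@(0, -2) [-y clear] — {cam, dowel, drawer_front, foot, rail, shelf, side_panel, stretcher, top}
10. divider@(2, -2) [-y clear] — {cam, divider, dowel, drawer_front, foot, rail, shelf, side_panel, stretcher, top}

stretcher; drawer_front; foot; side_panel; cam; rail; dowel; shelf; top; divider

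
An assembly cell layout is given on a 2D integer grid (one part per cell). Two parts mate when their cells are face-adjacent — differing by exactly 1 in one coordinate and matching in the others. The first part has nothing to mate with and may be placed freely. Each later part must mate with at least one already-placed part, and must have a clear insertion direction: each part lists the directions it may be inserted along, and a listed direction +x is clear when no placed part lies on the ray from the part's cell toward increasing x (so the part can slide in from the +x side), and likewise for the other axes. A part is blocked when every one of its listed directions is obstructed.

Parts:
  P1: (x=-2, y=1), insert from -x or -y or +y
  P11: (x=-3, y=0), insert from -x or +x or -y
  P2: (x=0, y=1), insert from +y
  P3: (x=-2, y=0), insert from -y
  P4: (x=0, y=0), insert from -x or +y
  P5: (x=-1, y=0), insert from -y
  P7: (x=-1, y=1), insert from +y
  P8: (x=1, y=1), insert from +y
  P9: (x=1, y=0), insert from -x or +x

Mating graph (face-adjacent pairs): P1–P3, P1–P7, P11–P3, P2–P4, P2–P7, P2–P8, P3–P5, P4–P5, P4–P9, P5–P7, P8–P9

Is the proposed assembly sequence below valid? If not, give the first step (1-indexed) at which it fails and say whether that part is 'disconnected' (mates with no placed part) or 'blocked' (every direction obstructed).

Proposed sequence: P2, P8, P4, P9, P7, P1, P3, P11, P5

1. P2@(0, 1) [+y clear] — {P2}
2. P8@(1, 1) [+y clear] — {P2, P8}
3. P4@(0, 0) [-x clear] — {P2, P4, P8}
4. P9@(1, 0) [+x clear] — {P2, P4, P8, P9}
5. P7@(-1, 1) [+y clear] — {P2, P4, P7, P8, P9}
6. P1@(-2, 1) [-x clear] — {P1, P2, P4, P7, P8, P9}
7. P3@(-2, 0) [-y clear] — {P1, P2, P3, P4, P7, P8, P9}
8. P11@(-3, 0) [-x clear] — {P1, P11, P2, P3, P4, P7, P8, P9}
9. P5@(-1, 0) [-y clear] — {P1, P11, P2, P3, P4, P5, P7, P8, P9}

Valid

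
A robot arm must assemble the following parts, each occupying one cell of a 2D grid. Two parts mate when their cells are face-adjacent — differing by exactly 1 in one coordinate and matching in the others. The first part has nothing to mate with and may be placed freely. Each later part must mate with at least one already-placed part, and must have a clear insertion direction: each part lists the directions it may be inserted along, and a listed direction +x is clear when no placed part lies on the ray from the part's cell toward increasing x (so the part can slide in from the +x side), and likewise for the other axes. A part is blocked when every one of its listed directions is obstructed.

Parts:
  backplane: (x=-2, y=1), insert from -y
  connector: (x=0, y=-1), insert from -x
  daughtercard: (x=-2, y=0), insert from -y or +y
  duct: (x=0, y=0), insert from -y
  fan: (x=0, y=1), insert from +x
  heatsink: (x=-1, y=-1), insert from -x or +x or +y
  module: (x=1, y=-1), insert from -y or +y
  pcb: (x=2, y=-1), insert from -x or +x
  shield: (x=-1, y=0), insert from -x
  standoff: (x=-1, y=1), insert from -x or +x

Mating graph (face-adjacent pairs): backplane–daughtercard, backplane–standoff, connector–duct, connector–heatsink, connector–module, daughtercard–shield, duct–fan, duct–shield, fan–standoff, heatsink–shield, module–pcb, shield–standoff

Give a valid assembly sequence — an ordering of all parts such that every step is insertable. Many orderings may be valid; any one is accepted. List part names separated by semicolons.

fan; duct; connector; shield; standoff; backplane; daughtercard; module; pcb; heatsink

1. fan@(0, 1) [+x clear] — {fan}
2. duct@(0, 0) [-y clear] — {duct, fan}
3. connector@(0, -1) [-x clear] — {connector, duct, fan}
4. shield@(-1, 0) [-x clear] — {connector, duct, fan, shield}
5. standoff@(-1, 1) [-x clear] — {connector, duct, fan, shield, standoff}
6. backplane@(-2, 1) [-y clear] — {backplane, connector, duct, fan, shield, standoff}
7. daughtercard@(-2, 0) [-y clear] — {backplane, connector, daughtercard, duct, fan, shield, standoff}
8. module@(1, -1) [-y clear] — {backplane, connector, daughtercard, duct, fan, module, shield, standoff}
9. pcb@(2, -1) [+x clear] — {backplane, connector, daughtercard, duct, fan, module, pcb, shield, standoff}
10. heatsink@(-1, -1) [-x clear] — {backplane, connector, daughtercard, duct, fan, heatsink, module, pcb, shield, standoff}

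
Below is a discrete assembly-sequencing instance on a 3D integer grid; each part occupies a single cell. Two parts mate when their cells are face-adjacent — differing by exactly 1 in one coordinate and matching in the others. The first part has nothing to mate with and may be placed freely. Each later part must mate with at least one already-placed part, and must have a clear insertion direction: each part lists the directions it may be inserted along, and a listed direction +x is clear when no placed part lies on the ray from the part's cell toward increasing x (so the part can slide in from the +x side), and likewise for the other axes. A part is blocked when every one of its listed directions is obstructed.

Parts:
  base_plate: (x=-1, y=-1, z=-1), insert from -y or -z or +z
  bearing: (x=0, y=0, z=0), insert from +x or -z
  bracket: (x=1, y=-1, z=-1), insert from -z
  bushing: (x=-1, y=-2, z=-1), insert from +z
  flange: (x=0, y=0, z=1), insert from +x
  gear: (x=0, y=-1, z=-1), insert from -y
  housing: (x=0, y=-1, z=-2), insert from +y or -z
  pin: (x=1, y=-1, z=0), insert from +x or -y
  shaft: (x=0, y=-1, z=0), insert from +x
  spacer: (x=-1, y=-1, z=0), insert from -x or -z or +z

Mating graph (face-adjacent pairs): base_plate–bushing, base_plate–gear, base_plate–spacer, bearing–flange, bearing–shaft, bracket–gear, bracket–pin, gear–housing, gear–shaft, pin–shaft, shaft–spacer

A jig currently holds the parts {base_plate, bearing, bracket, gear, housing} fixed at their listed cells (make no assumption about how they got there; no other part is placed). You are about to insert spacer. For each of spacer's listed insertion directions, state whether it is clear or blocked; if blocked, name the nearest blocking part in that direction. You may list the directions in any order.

+z: clear; -x: clear; -z: blocked by base_plate

-x: ray from spacer(-1, -1, 0) has no placed part ⇒ clear
-z: nearest on ray is base_plate@(-1, -1, -1) ⇒ blocked
+z: ray from spacer(-1, -1, 0) has no placed part ⇒ clear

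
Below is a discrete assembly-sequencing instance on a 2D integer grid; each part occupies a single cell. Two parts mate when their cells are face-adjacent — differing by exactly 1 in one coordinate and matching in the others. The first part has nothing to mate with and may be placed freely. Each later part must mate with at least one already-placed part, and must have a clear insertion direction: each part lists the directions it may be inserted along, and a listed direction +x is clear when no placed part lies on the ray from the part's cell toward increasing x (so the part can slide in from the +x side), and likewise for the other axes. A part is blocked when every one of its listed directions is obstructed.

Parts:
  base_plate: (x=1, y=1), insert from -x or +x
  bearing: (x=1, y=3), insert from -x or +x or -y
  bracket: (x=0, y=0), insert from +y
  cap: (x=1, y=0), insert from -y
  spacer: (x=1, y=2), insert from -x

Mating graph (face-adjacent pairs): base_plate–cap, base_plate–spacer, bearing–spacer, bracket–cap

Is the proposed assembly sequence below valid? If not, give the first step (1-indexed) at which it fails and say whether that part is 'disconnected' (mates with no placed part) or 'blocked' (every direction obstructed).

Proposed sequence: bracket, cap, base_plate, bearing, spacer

1. bracket@(0, 0) [+y clear] — {bracket}
2. cap@(1, 0) [-y clear] — {bracket, cap}
3. base_plate@(1, 1) [-x clear] — {base_plate, bracket, cap}
4. bearing@(1, 3) — no placed neighbour ⇒ disconnected

Invalid at step 4 (disconnected)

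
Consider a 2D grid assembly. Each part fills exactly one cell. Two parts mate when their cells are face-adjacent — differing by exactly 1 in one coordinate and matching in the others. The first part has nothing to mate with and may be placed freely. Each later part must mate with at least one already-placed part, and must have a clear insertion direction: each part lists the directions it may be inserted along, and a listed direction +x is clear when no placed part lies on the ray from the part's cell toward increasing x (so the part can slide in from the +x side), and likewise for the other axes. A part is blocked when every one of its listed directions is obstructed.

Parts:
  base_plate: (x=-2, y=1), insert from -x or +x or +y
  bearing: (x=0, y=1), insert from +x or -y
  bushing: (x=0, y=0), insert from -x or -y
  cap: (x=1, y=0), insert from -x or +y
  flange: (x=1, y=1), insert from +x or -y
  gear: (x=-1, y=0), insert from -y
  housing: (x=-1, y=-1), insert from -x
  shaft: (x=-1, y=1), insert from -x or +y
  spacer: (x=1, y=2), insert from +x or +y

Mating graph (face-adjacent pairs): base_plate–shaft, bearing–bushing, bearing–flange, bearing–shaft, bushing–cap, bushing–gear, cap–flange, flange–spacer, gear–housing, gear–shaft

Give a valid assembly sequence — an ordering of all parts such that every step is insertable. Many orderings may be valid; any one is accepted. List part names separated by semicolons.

bushing; bearing; shaft; cap; base_plate; flange; spacer; gear; housing

1. bushing@(0, 0) [-x clear] — {bushing}
2. bearing@(0, 1) [+x clear] — {bearing, bushing}
3. shaft@(-1, 1) [-x clear] — {bearing, bushing, shaft}
4. cap@(1, 0) [+y clear] — {bearing, bushing, cap, shaft}
5. base_plate@(-2, 1) [-x clear] — {base_plate, bearing, bushing, cap, shaft}
6. flange@(1, 1) [+x clear] — {base_plate, bearing, bushing, cap, flange, shaft}
7. spacer@(1, 2) [+x clear] — {base_plate, bearing, bushing, cap, flange, shaft, spacer}
8. gear@(-1, 0) [-y clear] — {base_plate, bearing, bushing, cap, flange, gear, shaft, spacer}
9. housing@(-1, -1) [-x clear] — {base_plate, bearing, bushing, cap, flange, gear, housing, shaft, spacer}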